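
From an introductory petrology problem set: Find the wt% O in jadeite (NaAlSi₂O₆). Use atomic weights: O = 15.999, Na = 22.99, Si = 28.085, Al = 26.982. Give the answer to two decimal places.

47.49 weight percent

M(NaAlSi₂O₆) = 202.136 g/mol.
O contributes 6 × 15.999 = 95.994 g per mole.
95.994/202.136 = 0.4749 → 47.49%.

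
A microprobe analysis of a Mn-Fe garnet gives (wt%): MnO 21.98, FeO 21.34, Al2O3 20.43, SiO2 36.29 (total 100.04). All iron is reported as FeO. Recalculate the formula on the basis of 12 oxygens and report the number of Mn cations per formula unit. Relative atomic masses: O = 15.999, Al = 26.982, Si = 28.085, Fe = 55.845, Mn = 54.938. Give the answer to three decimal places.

MnO (M=70.937): mol = 0.30985; Mn = 0.30985, O = 0.30985.
FeO (M=71.844): mol = 0.29703; Fe = 0.29703, O = 0.29703.
Al2O3 (M=101.961): mol = 0.20037; Al = 0.40074, O = 0.60111.
SiO2 (M=60.083): mol = 0.60400; Si = 0.60400, O = 1.20800.
ΣO = 2.41599; factor = 12/ΣO = 4.96691.
Mn apfu = 0.30985 × 4.96691 = 1.539.

1.539 Mn apfu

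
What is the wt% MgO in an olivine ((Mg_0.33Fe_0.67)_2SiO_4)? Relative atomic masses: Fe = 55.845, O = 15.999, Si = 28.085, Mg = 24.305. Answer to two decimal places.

14.54 wt%

Formula mass = 182.955 g/mol.
0.66 Mg → 0.6600 mol MgO per formula unit; M(MgO) = 40.304, so MgO mass = 26.601 g.
26.601/182.955 × 100 = 14.54 wt%.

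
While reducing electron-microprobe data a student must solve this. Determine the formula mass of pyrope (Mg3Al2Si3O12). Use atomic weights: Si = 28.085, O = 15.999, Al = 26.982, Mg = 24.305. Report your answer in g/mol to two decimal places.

403.12 g/mol

M = 3(24.305) + 2(26.982) + 3(28.085) + 12(15.999)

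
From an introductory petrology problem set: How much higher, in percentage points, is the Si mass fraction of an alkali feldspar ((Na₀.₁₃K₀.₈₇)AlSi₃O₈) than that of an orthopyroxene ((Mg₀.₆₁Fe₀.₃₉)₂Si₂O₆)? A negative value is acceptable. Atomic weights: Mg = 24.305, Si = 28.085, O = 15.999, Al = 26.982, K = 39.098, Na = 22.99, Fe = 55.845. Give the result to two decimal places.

First mineral: 84.255 g Si in 276.233 g formula = 30.50 wt% Si.
Second mineral: 56.170 g Si in 225.375 g formula = 24.92 wt% Si.
30.50% − 24.92% gives a difference of 5.58 percentage points.

5.58 percentage points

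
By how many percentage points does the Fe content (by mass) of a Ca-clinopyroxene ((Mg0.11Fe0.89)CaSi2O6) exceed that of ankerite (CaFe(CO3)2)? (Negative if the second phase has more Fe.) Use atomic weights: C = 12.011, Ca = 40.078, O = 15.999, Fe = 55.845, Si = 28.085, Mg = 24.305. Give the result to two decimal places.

First mineral: 49.702 g Fe in 244.618 g formula = 20.32 wt% Fe.
Second mineral: 55.845 g Fe in 215.939 g formula = 25.86 wt% Fe.
20.32% − 25.86% gives a difference of -5.54 percentage points.

-5.54 percentage points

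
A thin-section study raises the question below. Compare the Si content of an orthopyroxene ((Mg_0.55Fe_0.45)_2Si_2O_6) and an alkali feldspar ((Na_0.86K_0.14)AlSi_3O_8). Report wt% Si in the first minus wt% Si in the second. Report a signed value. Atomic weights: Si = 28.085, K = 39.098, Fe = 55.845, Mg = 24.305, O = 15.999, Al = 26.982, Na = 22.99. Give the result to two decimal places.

-7.35 percentage points

First mineral: 56.170 g Si in 229.160 g formula = 24.51 wt% Si.
Second mineral: 84.255 g Si in 264.474 g formula = 31.86 wt% Si.
24.51% − 31.86% gives a difference of -7.35 percentage points.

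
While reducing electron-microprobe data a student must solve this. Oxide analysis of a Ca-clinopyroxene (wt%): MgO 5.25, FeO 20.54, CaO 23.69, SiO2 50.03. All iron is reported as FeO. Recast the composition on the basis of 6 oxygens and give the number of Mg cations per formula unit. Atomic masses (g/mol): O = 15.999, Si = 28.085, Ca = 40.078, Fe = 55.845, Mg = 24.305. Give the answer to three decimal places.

MgO (M=40.304): mol = 0.13026; Mg = 0.13026, O = 0.13026.
FeO (M=71.844): mol = 0.28590; Fe = 0.28590, O = 0.28590.
CaO (M=56.077): mol = 0.42245; Ca = 0.42245, O = 0.42245.
SiO2 (M=60.083): mol = 0.83268; Si = 0.83268, O = 1.66536.
ΣO = 2.50397; factor = 6/ΣO = 2.39619.
Mg apfu = 0.13026 × 2.39619 = 0.312.

0.312 Mg apfu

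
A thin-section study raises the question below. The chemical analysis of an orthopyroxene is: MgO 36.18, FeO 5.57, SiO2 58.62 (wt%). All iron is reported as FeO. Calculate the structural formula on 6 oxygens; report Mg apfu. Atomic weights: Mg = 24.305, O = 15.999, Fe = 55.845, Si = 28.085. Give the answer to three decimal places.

1.840 Mg apfu

36.18 wt% MgO ÷ 40.304 g/mol = 0.89768 mol, giving 0.89768 Mg and 0.89768 O.
5.57 wt% FeO ÷ 71.844 g/mol = 0.07753 mol, giving 0.07753 Fe and 0.07753 O.
58.62 wt% SiO2 ÷ 60.083 g/mol = 0.97565 mol, giving 0.97565 Si and 1.95130 O.
Oxygen sums to 2.92651; scaling by 6/2.92651 = 2.05022 puts the formula on 6 O.
Mg: 0.89768 × 2.05022 = 1.840 atoms per formula unit.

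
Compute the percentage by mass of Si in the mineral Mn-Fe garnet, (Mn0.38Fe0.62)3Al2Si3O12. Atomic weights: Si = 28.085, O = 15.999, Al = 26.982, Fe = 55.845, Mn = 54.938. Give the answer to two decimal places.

16.96 weight percent

Formula mass = 1.14×54.938 + 1.86×55.845 + 2×26.982 + 3×28.085 + 12×15.999 = 496.708 g/mol, of which 84.255 g is Si.
So Si makes up 84.255/496.708 = 0.1696 of the mass, i.e. 16.96%.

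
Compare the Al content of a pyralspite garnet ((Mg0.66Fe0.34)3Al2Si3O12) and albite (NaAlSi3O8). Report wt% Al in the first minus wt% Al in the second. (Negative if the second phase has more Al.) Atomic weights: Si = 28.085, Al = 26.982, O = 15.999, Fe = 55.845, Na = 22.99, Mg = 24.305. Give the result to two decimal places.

First mineral: 53.964 g Al in 435.293 g formula = 12.40 wt% Al.
Second mineral: 26.982 g Al in 262.219 g formula = 10.29 wt% Al.
12.40% − 10.29% gives a difference of 2.11 percentage points.

2.11 percentage points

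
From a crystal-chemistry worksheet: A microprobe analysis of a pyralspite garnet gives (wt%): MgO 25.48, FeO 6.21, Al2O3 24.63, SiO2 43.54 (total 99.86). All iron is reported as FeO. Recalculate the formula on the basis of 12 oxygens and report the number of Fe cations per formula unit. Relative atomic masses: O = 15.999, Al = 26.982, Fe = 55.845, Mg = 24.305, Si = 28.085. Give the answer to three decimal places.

0.359 Fe apfu

MgO (M=40.304): mol = 0.63220; Mg = 0.63220, O = 0.63220.
FeO (M=71.844): mol = 0.08644; Fe = 0.08644, O = 0.08644.
Al2O3 (M=101.961): mol = 0.24156; Al = 0.48312, O = 0.72468.
SiO2 (M=60.083): mol = 0.72466; Si = 0.72466, O = 1.44932.
ΣO = 2.89264; factor = 12/ΣO = 4.14846.
Fe apfu = 0.08644 × 4.14846 = 0.359.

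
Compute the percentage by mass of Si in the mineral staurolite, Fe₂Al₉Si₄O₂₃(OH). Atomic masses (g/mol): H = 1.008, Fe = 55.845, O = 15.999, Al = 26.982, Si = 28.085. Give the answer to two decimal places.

13.19 weight percent

Molar mass of Fe₂Al₉Si₄O₂₃(OH): 2×55.845 + 9×26.982 + 4×28.085 + 24×15.999 + 1×1.008 = 851.852 g/mol.
Mass of Si per formula unit: 4 × 28.085 = 112.340 g.
Weight fraction Si = 112.340 / 851.852 = 0.1319.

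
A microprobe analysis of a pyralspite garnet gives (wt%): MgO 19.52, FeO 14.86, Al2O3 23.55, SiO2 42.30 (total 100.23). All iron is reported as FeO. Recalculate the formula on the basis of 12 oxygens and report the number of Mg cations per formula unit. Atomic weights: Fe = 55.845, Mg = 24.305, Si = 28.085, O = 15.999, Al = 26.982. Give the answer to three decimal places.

2.082 Mg apfu

19.52 wt% MgO ÷ 40.304 g/mol = 0.48432 mol, giving 0.48432 Mg and 0.48432 O.
14.86 wt% FeO ÷ 71.844 g/mol = 0.20684 mol, giving 0.20684 Fe and 0.20684 O.
23.55 wt% Al2O3 ÷ 101.961 g/mol = 0.23097 mol, giving 0.46194 Al and 0.69291 O.
42.30 wt% SiO2 ÷ 60.083 g/mol = 0.70403 mol, giving 0.70403 Si and 1.40806 O.
Oxygen sums to 2.79213; scaling by 12/2.79213 = 4.29779 puts the formula on 12 O.
Mg: 0.48432 × 4.29779 = 2.082 atoms per formula unit.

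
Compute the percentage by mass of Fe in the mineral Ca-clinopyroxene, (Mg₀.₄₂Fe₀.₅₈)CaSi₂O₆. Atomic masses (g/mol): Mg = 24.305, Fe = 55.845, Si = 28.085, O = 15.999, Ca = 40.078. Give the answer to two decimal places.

13.79 weight percent

Formula mass = 0.42×24.305 + 0.58×55.845 + 1×40.078 + 2×28.085 + 6×15.999 = 234.840 g/mol, of which 32.390 g is Fe.
So Fe makes up 32.390/234.840 = 0.1379 of the mass, i.e. 13.79%.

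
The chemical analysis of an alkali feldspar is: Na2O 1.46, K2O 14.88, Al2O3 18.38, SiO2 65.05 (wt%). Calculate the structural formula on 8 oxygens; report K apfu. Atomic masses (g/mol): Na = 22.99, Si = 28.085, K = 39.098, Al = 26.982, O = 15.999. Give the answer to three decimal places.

Na2O: 1.46/61.979 = 0.02356 mol → 0.04712 mol Na, 0.02356 mol O.
K2O: 14.88/94.195 = 0.15797 mol → 0.31594 mol K, 0.15797 mol O.
Al2O3: 18.38/101.961 = 0.18027 mol → 0.36054 mol Al, 0.54081 mol O.
SiO2: 65.05/60.083 = 1.08267 mol → 1.08267 mol Si, 2.16534 mol O.
Total oxygen = 2.88768 mol. Normalization factor = 8/2.88768 = 2.77039.
K per 8 O = 0.31594 × 2.77039 = 0.875.

0.875 K apfu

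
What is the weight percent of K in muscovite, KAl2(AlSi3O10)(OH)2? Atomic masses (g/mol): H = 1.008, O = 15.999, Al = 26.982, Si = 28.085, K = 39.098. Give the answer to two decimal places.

M(KAl2(AlSi3O10)(OH)2) = 398.303 g/mol.
K contributes 1 × 39.098 = 39.098 g per mole.
39.098/398.303 = 0.0982 → 9.82%.

9.82 wt%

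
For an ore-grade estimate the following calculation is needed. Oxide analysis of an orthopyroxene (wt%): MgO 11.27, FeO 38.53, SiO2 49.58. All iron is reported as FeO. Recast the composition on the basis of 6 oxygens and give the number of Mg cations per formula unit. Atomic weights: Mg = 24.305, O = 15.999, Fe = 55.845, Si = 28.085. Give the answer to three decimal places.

0.680 Mg apfu

MgO: 11.27/40.304 = 0.27962 mol → 0.27962 mol Mg, 0.27962 mol O.
FeO: 38.53/71.844 = 0.53630 mol → 0.53630 mol Fe, 0.53630 mol O.
SiO2: 49.58/60.083 = 0.82519 mol → 0.82519 mol Si, 1.65038 mol O.
Total oxygen = 2.46630 mol. Normalization factor = 6/2.46630 = 2.43279.
Mg per 6 O = 0.27962 × 2.43279 = 0.680.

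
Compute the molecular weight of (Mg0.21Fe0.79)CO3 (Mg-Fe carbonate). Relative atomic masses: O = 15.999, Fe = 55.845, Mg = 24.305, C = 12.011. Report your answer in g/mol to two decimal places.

The formula mass is the sum 0.21×24.305 + 0.79×55.845 + 1×12.011 + 3×15.999.

109.23 g/mol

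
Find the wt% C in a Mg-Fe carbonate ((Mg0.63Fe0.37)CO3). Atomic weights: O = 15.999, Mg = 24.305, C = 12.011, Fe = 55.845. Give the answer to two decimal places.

12.51 weight percent

Molar mass of (Mg0.63Fe0.37)CO3: 0.63×24.305 + 0.37×55.845 + 1×12.011 + 3×15.999 = 95.983 g/mol.
Mass of C per formula unit: 1 × 12.011 = 12.011 g.
Weight fraction C = 12.011 / 95.983 = 0.1251.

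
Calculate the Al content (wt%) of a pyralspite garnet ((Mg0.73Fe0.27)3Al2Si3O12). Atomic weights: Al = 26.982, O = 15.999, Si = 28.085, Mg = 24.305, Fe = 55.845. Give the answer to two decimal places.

12.59 wt%

Formula mass = 2.19×24.305 + 0.81×55.845 + 2×26.982 + 3×28.085 + 12×15.999 = 428.669 g/mol, of which 53.964 g is Al.
So Al makes up 53.964/428.669 = 0.1259 of the mass, i.e. 12.59%.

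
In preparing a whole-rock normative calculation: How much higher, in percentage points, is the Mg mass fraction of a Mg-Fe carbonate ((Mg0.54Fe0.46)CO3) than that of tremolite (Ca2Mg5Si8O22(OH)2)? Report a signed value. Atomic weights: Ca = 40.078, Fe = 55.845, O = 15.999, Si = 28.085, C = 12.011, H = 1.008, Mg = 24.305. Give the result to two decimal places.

-1.68 percentage points

First mineral: 13.125 g Mg in 98.821 g formula = 13.28 wt% Mg.
Second mineral: 121.525 g Mg in 812.353 g formula = 14.96 wt% Mg.
13.28% − 14.96% gives a difference of -1.68 percentage points.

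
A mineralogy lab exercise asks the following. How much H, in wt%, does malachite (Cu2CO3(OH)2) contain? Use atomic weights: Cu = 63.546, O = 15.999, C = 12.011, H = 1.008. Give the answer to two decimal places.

0.91 wt%

Molar mass of Cu2CO3(OH)2: 2×63.546 + 1×12.011 + 5×15.999 + 2×1.008 = 221.114 g/mol.
Mass of H per formula unit: 2 × 1.008 = 2.016 g.
Weight fraction H = 2.016 / 221.114 = 0.0091.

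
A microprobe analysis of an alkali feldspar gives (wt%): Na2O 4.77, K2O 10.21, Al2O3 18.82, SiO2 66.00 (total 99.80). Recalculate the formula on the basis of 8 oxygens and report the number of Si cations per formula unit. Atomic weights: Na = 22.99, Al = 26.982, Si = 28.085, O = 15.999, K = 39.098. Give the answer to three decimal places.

Na2O (M=61.979): mol = 0.07696; Na = 0.15392, O = 0.07696.
K2O (M=94.195): mol = 0.10839; K = 0.21678, O = 0.10839.
Al2O3 (M=101.961): mol = 0.18458; Al = 0.36916, O = 0.55374.
SiO2 (M=60.083): mol = 1.09848; Si = 1.09848, O = 2.19696.
ΣO = 2.93605; factor = 8/ΣO = 2.72475.
Si apfu = 1.09848 × 2.72475 = 2.993.

2.993 Si apfu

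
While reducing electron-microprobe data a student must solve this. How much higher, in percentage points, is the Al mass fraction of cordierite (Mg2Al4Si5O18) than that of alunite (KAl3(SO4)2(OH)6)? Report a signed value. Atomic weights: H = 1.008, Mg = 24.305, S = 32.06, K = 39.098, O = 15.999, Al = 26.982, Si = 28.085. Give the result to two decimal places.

-1.09 percentage points

First mineral: 107.928 g Al in 584.945 g formula = 18.45 wt% Al.
Second mineral: 80.946 g Al in 414.198 g formula = 19.54 wt% Al.
18.45% − 19.54% gives a difference of -1.09 percentage points.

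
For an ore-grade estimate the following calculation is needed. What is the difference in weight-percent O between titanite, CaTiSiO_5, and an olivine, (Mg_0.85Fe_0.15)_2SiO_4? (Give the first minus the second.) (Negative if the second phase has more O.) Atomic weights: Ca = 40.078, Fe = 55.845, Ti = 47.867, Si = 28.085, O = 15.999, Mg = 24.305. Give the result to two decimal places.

First mineral: 79.995 g O in 196.025 g formula = 40.81 wt% O.
Second mineral: 63.996 g O in 150.153 g formula = 42.62 wt% O.
40.81% − 42.62% gives a difference of -1.81 percentage points.

-1.81 percentage points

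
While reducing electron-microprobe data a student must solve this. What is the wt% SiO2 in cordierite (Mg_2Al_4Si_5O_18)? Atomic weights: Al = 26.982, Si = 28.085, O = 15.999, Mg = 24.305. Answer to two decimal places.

M(Mg_2Al_4Si_5O_18) = 584.945 g/mol; M(SiO2) = 60.083 g/mol.
Moles SiO2 per formula unit = 5 Si ÷ 1 = 5.0000.
SiO2 fraction = (5.0000 × 60.083) / 584.945 = 300.415/584.945 = 0.5136.

51.36 wt%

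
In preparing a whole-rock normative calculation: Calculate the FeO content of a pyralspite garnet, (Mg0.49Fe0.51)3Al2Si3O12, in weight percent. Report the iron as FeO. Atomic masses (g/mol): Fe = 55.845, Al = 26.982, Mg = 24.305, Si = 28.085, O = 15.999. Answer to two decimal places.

Formula mass = 451.378 g/mol.
1.53 Fe → 1.5300 mol FeO per formula unit; M(FeO) = 71.844, so FeO mass = 109.921 g.
109.921/451.378 × 100 = 24.35 wt%.

24.35 wt%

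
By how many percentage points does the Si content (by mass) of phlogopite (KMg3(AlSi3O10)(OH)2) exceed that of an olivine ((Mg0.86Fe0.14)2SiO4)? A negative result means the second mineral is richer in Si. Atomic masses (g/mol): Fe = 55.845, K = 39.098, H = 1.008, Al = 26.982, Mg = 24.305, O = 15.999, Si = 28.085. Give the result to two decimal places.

Si in KMg3(AlSi3O10)(OH)2: molar mass 417.254 g/mol; 3×28.085 = 84.255 g → 20.19 wt%.
Si in (Mg0.86Fe0.14)2SiO4: molar mass 149.522 g/mol; 1×28.085 = 28.085 g → 18.78 wt%.
Difference = 20.19 − 18.78 = 1.41 percentage points.

1.41 percentage points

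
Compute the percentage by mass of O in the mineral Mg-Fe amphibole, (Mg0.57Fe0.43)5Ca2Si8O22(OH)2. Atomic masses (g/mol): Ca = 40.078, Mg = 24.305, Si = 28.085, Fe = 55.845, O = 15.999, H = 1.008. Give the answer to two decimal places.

Molar mass of (Mg0.57Fe0.43)5Ca2Si8O22(OH)2: 2.85·24.305 + 2.15·55.845 + 2·40.078 + 8·28.085 + 24·15.999 + 2·1.008 = 880.164 g/mol.
Mass of O per formula unit: 24 × 15.999 = 383.976 g.
Weight fraction O = 383.976 / 880.164 = 0.4363.

43.63 weight percent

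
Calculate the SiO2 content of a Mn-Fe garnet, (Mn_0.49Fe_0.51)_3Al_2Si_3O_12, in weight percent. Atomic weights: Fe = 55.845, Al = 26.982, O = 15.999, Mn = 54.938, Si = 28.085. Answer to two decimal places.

36.31 wt%

M((Mn_0.49Fe_0.51)_3Al_2Si_3O_12) = 496.409 g/mol; M(SiO2) = 60.083 g/mol.
Moles SiO2 per formula unit = 3 Si ÷ 1 = 3.0000.
SiO2 fraction = (3.0000 × 60.083) / 496.409 = 180.249/496.409 = 0.3631.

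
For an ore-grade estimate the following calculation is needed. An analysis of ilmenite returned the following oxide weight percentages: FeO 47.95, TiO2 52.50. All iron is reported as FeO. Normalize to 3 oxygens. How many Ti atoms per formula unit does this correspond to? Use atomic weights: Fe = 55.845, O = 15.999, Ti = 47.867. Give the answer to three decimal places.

FeO (M=71.844): mol = 0.66742; Fe = 0.66742, O = 0.66742.
TiO2 (M=79.865): mol = 0.65736; Ti = 0.65736, O = 1.31472.
ΣO = 1.98214; factor = 3/ΣO = 1.51352.
Ti apfu = 0.65736 × 1.51352 = 0.995.

0.995 Ti apfu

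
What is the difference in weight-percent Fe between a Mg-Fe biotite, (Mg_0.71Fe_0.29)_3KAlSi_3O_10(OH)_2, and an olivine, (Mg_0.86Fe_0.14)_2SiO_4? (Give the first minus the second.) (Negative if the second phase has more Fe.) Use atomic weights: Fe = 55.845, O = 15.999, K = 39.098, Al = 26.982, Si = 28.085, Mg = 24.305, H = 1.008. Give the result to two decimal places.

Fe in (Mg_0.71Fe_0.29)_3KAlSi_3O_10(OH)_2: molar mass 444.694 g/mol; 0.87×55.845 = 48.585 g → 10.93 wt%.
Fe in (Mg_0.86Fe_0.14)_2SiO_4: molar mass 149.522 g/mol; 0.28×55.845 = 15.637 g → 10.46 wt%.
Difference = 10.93 − 10.46 = 0.47 percentage points.

0.47 percentage points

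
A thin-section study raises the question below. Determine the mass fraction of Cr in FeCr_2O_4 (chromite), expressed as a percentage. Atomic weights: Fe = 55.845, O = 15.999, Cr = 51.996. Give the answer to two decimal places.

46.46 weight percent

M(FeCr_2O_4) = 223.833 g/mol.
Cr contributes 2 × 51.996 = 103.992 g per mole.
103.992/223.833 = 0.4646 → 46.46%.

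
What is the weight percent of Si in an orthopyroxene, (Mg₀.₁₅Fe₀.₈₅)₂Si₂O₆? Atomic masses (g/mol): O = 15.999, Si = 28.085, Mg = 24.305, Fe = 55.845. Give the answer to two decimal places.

Molar mass of (Mg₀.₁₅Fe₀.₈₅)₂Si₂O₆: 0.30*24.305 + 1.70*55.845 + 2*28.085 + 6*15.999 = 254.392 g/mol.
Mass of Si per formula unit: 2 × 28.085 = 56.170 g.
Weight fraction Si = 56.170 / 254.392 = 0.2208.

22.08 wt%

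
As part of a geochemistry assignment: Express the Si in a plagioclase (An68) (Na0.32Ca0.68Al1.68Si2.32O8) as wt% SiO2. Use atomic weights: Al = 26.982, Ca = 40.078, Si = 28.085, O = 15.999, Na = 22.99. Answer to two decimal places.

Molar mass of Na0.32Ca0.68Al1.68Si2.32O8 = 0.32×22.99 + 0.68×40.078 + 1.68×26.982 + 2.32×28.085 + 8×15.999 = 273.089 g/mol.
Each formula unit contains 2.32 Si, equivalent to 2.32/1 = 2.3200 mol SiO2.
M(SiO2) = 1×28.085 + 2×15.999 = 60.083 g/mol.
Mass of SiO2 per formula unit = 2.3200 × 60.083 = 139.393 g.
SiO2 wt% = 139.393 / 273.089 × 100 = 51.04%.

51.04 wt%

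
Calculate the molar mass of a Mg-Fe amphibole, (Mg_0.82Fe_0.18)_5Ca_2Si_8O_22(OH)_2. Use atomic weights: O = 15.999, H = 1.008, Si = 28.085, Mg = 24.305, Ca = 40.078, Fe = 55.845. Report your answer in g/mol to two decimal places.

840.74 g/mol

M = 4.10(24.305) + 0.90(55.845) + 2(40.078) + 8(28.085) + 24(15.999) + 2(1.008)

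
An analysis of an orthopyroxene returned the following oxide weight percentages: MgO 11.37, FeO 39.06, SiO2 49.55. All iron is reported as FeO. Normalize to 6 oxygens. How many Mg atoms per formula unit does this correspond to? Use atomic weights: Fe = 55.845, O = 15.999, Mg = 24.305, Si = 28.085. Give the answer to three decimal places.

0.684 Mg apfu

MgO (M=40.304): mol = 0.28211; Mg = 0.28211, O = 0.28211.
FeO (M=71.844): mol = 0.54368; Fe = 0.54368, O = 0.54368.
SiO2 (M=60.083): mol = 0.82469; Si = 0.82469, O = 1.64938.
ΣO = 2.47517; factor = 6/ΣO = 2.42408.
Mg apfu = 0.28211 × 2.42408 = 0.684.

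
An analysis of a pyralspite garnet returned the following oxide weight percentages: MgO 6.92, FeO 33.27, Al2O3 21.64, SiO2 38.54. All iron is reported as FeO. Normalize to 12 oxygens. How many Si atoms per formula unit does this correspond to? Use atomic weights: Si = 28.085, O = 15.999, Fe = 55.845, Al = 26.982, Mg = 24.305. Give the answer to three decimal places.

3.013 Si apfu

MgO (M=40.304): mol = 0.17170; Mg = 0.17170, O = 0.17170.
FeO (M=71.844): mol = 0.46309; Fe = 0.46309, O = 0.46309.
Al2O3 (M=101.961): mol = 0.21224; Al = 0.42448, O = 0.63672.
SiO2 (M=60.083): mol = 0.64145; Si = 0.64145, O = 1.28290.
ΣO = 2.55441; factor = 12/ΣO = 4.69776.
Si apfu = 0.64145 × 4.69776 = 3.013.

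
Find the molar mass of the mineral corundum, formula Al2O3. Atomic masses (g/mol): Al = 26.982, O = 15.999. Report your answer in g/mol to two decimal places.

Al: 2 × 26.982 = 53.9640
O: 3 × 15.999 = 47.9970
Summing the contributions gives the formula mass.

101.96 g/mol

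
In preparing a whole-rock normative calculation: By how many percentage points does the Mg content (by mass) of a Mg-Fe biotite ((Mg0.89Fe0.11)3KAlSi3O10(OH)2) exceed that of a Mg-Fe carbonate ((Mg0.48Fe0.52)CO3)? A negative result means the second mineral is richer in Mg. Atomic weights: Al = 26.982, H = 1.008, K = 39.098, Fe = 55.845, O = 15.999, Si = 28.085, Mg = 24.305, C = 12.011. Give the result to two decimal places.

3.59 percentage points

M((Mg0.89Fe0.11)3KAlSi3O10(OH)2) = 427.662 g/mol, so wt% Mg = 64.894/427.662 × 100 = 15.17%.
M((Mg0.48Fe0.52)CO3) = 100.714 g/mol, so wt% Mg = 11.666/100.714 × 100 = 11.58%.
15.17 − 11.58 = 3.59 pp.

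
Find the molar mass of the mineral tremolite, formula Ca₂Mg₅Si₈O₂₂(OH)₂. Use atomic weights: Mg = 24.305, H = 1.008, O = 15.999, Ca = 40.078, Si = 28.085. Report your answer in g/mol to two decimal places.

812.35 g/mol

M = 2(40.078) + 5(24.305) + 8(28.085) + 24(15.999) + 2(1.008)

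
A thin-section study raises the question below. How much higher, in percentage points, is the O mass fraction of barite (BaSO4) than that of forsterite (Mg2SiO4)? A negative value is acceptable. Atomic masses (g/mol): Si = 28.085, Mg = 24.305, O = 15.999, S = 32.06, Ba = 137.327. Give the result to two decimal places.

-18.07 percentage points

O in BaSO4: molar mass 233.383 g/mol; 4×15.999 = 63.996 g → 27.42 wt%.
O in Mg2SiO4: molar mass 140.691 g/mol; 4×15.999 = 63.996 g → 45.49 wt%.
Difference = 27.42 − 45.49 = -18.07 percentage points.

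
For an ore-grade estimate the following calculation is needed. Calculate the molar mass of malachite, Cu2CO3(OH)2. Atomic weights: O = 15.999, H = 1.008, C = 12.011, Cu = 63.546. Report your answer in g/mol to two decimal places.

221.11 g/mol

M = 2×63.546 + 1×12.011 + 5×15.999 + 2×1.008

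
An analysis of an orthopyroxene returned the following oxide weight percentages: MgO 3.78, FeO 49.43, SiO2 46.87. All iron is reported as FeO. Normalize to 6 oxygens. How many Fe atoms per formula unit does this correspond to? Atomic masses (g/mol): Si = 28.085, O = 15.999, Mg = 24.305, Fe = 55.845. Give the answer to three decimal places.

3.78 wt% MgO ÷ 40.304 g/mol = 0.09379 mol, giving 0.09379 Mg and 0.09379 O.
49.43 wt% FeO ÷ 71.844 g/mol = 0.68802 mol, giving 0.68802 Fe and 0.68802 O.
46.87 wt% SiO2 ÷ 60.083 g/mol = 0.78009 mol, giving 0.78009 Si and 1.56018 O.
Oxygen sums to 2.34199; scaling by 6/2.34199 = 2.56192 puts the formula on 6 O.
Fe: 0.68802 × 2.56192 = 1.763 atoms per formula unit.

1.763 Fe apfu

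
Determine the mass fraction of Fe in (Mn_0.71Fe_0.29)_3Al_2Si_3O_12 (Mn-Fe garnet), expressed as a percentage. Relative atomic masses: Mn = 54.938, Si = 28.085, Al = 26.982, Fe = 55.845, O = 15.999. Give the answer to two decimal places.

9.80 wt%

Formula mass = 2.13*54.938 + 0.87*55.845 + 2*26.982 + 3*28.085 + 12*15.999 = 495.810 g/mol, of which 48.585 g is Fe.
So Fe makes up 48.585/495.810 = 0.0980 of the mass, i.e. 9.80%.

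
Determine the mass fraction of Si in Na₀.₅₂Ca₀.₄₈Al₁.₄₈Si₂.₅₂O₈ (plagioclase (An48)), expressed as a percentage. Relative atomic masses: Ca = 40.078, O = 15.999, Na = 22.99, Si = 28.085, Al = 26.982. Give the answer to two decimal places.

26.22 mass %

Formula mass = 0.52×22.99 + 0.48×40.078 + 1.48×26.982 + 2.52×28.085 + 8×15.999 = 269.892 g/mol, of which 70.774 g is Si.
So Si makes up 70.774/269.892 = 0.2622 of the mass, i.e. 26.22%.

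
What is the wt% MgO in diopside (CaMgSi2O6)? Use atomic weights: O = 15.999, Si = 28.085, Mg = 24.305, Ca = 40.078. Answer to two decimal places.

18.61 wt%

M(CaMgSi2O6) = 216.547 g/mol; M(MgO) = 40.304 g/mol.
Moles MgO per formula unit = 1 Mg ÷ 1 = 1.0000.
MgO fraction = (1.0000 × 40.304) / 216.547 = 40.304/216.547 = 0.1861.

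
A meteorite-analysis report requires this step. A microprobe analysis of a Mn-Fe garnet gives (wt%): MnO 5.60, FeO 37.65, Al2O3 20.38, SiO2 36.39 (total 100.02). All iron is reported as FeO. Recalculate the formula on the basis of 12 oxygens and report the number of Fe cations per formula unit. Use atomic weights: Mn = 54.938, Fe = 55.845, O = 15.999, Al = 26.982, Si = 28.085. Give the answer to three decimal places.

5.60 wt% MnO ÷ 70.937 g/mol = 0.07894 mol, giving 0.07894 Mn and 0.07894 O.
37.65 wt% FeO ÷ 71.844 g/mol = 0.52405 mol, giving 0.52405 Fe and 0.52405 O.
20.38 wt% Al2O3 ÷ 101.961 g/mol = 0.19988 mol, giving 0.39976 Al and 0.59964 O.
36.39 wt% SiO2 ÷ 60.083 g/mol = 0.60566 mol, giving 0.60566 Si and 1.21132 O.
Oxygen sums to 2.41395; scaling by 12/2.41395 = 4.97111 puts the formula on 12 O.
Fe: 0.52405 × 4.97111 = 2.605 atoms per formula unit.

2.605 Fe apfu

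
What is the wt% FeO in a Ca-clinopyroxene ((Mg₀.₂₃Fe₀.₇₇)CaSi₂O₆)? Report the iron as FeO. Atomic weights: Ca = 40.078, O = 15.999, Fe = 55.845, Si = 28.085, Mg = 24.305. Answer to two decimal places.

22.97 wt%

Molar mass of (Mg₀.₂₃Fe₀.₇₇)CaSi₂O₆ = 0.23×24.305 + 0.77×55.845 + 1×40.078 + 2×28.085 + 6×15.999 = 240.833 g/mol.
Each formula unit contains 0.77 Fe, equivalent to 0.77/1 = 0.7700 mol FeO.
M(FeO) = 1×55.845 + 1×15.999 = 71.844 g/mol.
Mass of FeO per formula unit = 0.7700 × 71.844 = 55.320 g.
FeO wt% = 55.320 / 240.833 × 100 = 22.97%.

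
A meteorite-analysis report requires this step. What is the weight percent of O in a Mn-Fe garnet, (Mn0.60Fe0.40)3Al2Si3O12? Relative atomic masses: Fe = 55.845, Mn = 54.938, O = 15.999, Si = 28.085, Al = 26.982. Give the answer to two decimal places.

Molar mass of (Mn0.60Fe0.40)3Al2Si3O12: 1.80×54.938 + 1.20×55.845 + 2×26.982 + 3×28.085 + 12×15.999 = 496.109 g/mol.
Mass of O per formula unit: 12 × 15.999 = 191.988 g.
Weight fraction O = 191.988 / 496.109 = 0.3870.

38.70 mass %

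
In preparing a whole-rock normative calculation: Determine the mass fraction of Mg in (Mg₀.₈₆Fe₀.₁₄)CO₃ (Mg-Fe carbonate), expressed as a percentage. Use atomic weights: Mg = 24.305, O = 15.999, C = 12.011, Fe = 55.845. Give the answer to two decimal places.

23.56 weight percent

Formula mass = 0.86·24.305 + 0.14·55.845 + 1·12.011 + 3·15.999 = 88.729 g/mol, of which 20.902 g is Mg.
So Mg makes up 20.902/88.729 = 0.2356 of the mass, i.e. 23.56%.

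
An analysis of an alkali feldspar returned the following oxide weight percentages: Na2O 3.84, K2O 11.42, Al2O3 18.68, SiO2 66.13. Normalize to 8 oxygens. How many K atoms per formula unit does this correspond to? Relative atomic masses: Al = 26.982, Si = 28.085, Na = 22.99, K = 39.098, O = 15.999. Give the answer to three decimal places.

0.661 K apfu

3.84 wt% Na2O ÷ 61.979 g/mol = 0.06196 mol, giving 0.12392 Na and 0.06196 O.
11.42 wt% K2O ÷ 94.195 g/mol = 0.12124 mol, giving 0.24248 K and 0.12124 O.
18.68 wt% Al2O3 ÷ 101.961 g/mol = 0.18321 mol, giving 0.36642 Al and 0.54963 O.
66.13 wt% SiO2 ÷ 60.083 g/mol = 1.10064 mol, giving 1.10064 Si and 2.20128 O.
Oxygen sums to 2.93411; scaling by 8/2.93411 = 2.72655 puts the formula on 8 O.
K: 0.24248 × 2.72655 = 0.661 atoms per formula unit.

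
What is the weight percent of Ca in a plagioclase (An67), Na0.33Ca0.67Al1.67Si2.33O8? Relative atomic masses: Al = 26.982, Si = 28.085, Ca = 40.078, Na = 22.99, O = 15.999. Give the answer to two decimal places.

9.84 wt%

Molar mass of Na0.33Ca0.67Al1.67Si2.33O8: 0.33·22.99 + 0.67·40.078 + 1.67·26.982 + 2.33·28.085 + 8·15.999 = 272.929 g/mol.
Mass of Ca per formula unit: 0.67 × 40.078 = 26.852 g.
Weight fraction Ca = 26.852 / 272.929 = 0.0984.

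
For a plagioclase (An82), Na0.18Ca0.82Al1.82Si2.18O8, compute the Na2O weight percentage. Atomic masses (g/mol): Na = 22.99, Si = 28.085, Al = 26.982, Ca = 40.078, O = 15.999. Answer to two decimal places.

2.03 wt%

M(Na0.18Ca0.82Al1.82Si2.18O8) = 275.327 g/mol; M(Na2O) = 61.979 g/mol.
Moles Na2O per formula unit = 0.18 Na ÷ 2 = 0.0900.
Na2O fraction = (0.0900 × 61.979) / 275.327 = 5.578/275.327 = 0.0203.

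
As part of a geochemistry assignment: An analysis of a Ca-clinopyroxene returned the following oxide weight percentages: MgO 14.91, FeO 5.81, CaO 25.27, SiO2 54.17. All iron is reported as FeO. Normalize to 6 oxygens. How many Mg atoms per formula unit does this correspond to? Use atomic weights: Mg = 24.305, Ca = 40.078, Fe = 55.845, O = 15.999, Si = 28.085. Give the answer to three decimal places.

MgO (M=40.304): mol = 0.36994; Mg = 0.36994, O = 0.36994.
FeO (M=71.844): mol = 0.08087; Fe = 0.08087, O = 0.08087.
CaO (M=56.077): mol = 0.45063; Ca = 0.45063, O = 0.45063.
SiO2 (M=60.083): mol = 0.90159; Si = 0.90159, O = 1.80318.
ΣO = 2.70462; factor = 6/ΣO = 2.21843.
Mg apfu = 0.36994 × 2.21843 = 0.821.

0.821 Mg apfu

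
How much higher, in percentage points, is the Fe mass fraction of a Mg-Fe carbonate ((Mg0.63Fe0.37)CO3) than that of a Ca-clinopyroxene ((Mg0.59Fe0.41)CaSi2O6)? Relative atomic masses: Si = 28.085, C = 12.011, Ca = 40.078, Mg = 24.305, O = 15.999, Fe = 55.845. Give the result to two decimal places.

11.55 percentage points

Fe in (Mg0.63Fe0.37)CO3: molar mass 95.983 g/mol; 0.37×55.845 = 20.663 g → 21.53 wt%.
Fe in (Mg0.59Fe0.41)CaSi2O6: molar mass 229.478 g/mol; 0.41×55.845 = 22.896 g → 9.98 wt%.
Difference = 21.53 − 9.98 = 11.55 percentage points.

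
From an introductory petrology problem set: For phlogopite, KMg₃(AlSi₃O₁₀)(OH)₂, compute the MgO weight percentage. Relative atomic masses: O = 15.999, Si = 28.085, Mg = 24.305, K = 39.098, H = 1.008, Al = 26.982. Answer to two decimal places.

Molar mass of KMg₃(AlSi₃O₁₀)(OH)₂ = 1*39.098 + 3*24.305 + 1*26.982 + 3*28.085 + 12*15.999 + 2*1.008 = 417.254 g/mol.
Each formula unit contains 3 Mg, equivalent to 3/1 = 3.0000 mol MgO.
M(MgO) = 1×24.305 + 1×15.999 = 40.304 g/mol.
Mass of MgO per formula unit = 3.0000 × 40.304 = 120.912 g.
MgO wt% = 120.912 / 417.254 × 100 = 28.98%.

28.98 wt%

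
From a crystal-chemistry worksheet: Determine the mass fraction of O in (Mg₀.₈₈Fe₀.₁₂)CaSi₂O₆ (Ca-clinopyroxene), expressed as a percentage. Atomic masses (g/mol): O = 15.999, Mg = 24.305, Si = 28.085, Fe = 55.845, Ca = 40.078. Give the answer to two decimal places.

Formula mass = 0.88·24.305 + 0.12·55.845 + 1·40.078 + 2·28.085 + 6·15.999 = 220.332 g/mol, of which 95.994 g is O.
So O makes up 95.994/220.332 = 0.4357 of the mass, i.e. 43.57%.

43.57 wt%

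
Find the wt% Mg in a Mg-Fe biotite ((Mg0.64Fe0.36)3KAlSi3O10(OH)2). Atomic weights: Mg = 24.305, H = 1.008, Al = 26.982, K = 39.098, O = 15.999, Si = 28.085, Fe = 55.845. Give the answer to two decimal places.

Molar mass of (Mg0.64Fe0.36)3KAlSi3O10(OH)2: 1.92×24.305 + 1.08×55.845 + 1×39.098 + 1×26.982 + 3×28.085 + 12×15.999 + 2×1.008 = 451.317 g/mol.
Mass of Mg per formula unit: 1.92 × 24.305 = 46.666 g.
Weight fraction Mg = 46.666 / 451.317 = 0.1034.

10.34 weight percent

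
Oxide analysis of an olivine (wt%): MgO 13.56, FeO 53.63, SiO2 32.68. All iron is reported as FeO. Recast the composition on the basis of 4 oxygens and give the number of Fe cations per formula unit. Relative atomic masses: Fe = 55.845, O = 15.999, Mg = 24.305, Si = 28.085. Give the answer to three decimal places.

13.56 wt% MgO ÷ 40.304 g/mol = 0.33644 mol, giving 0.33644 Mg and 0.33644 O.
53.63 wt% FeO ÷ 71.844 g/mol = 0.74648 mol, giving 0.74648 Fe and 0.74648 O.
32.68 wt% SiO2 ÷ 60.083 g/mol = 0.54391 mol, giving 0.54391 Si and 1.08782 O.
Oxygen sums to 2.17074; scaling by 4/2.17074 = 1.84269 puts the formula on 4 O.
Fe: 0.74648 × 1.84269 = 1.376 atoms per formula unit.

1.376 Fe apfu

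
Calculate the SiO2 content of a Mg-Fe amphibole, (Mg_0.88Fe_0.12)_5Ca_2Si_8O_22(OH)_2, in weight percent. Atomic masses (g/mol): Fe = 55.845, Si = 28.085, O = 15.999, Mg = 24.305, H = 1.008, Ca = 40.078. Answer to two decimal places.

Molar mass of (Mg_0.88Fe_0.12)_5Ca_2Si_8O_22(OH)_2 = 4.40*24.305 + 0.60*55.845 + 2*40.078 + 8*28.085 + 24*15.999 + 2*1.008 = 831.277 g/mol.
Each formula unit contains 8 Si, equivalent to 8/1 = 8.0000 mol SiO2.
M(SiO2) = 1×28.085 + 2×15.999 = 60.083 g/mol.
Mass of SiO2 per formula unit = 8.0000 × 60.083 = 480.664 g.
SiO2 wt% = 480.664 / 831.277 × 100 = 57.82%.

57.82 wt%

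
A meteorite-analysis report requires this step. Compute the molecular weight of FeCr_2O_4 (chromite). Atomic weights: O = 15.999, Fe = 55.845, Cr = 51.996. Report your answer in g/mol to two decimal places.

The formula mass is the sum 1×55.845 + 2×51.996 + 4×15.999.

223.83 g/mol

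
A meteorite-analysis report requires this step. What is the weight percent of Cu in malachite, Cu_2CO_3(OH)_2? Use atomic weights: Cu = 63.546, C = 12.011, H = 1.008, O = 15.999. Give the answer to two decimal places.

57.48 mass %

Molar mass of Cu_2CO_3(OH)_2: 2*63.546 + 1*12.011 + 5*15.999 + 2*1.008 = 221.114 g/mol.
Mass of Cu per formula unit: 2 × 63.546 = 127.092 g.
Weight fraction Cu = 127.092 / 221.114 = 0.5748.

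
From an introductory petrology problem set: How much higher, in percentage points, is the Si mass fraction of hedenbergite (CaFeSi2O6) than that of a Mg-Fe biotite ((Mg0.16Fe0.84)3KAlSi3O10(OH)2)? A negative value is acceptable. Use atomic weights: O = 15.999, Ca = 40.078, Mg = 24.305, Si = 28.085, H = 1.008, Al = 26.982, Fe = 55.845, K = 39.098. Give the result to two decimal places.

M(CaFeSi2O6) = 248.087 g/mol, so wt% Si = 56.170/248.087 × 100 = 22.64%.
M((Mg0.16Fe0.84)3KAlSi3O10(OH)2) = 496.735 g/mol, so wt% Si = 84.255/496.735 × 100 = 16.96%.
22.64 − 16.96 = 5.68 pp.

5.68 percentage points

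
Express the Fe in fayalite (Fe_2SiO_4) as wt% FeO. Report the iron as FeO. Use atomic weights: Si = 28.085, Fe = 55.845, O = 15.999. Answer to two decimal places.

Molar mass of Fe_2SiO_4 = 2×55.845 + 1×28.085 + 4×15.999 = 203.771 g/mol.
Each formula unit contains 2 Fe, equivalent to 2/1 = 2.0000 mol FeO.
M(FeO) = 1×55.845 + 1×15.999 = 71.844 g/mol.
Mass of FeO per formula unit = 2.0000 × 71.844 = 143.688 g.
FeO wt% = 143.688 / 203.771 × 100 = 70.51%.

70.51 wt%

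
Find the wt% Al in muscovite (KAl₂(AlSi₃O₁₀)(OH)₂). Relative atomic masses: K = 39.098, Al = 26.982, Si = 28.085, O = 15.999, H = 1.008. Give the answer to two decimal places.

20.32 mass %

Molar mass of KAl₂(AlSi₃O₁₀)(OH)₂: 1*39.098 + 3*26.982 + 3*28.085 + 12*15.999 + 2*1.008 = 398.303 g/mol.
Mass of Al per formula unit: 3 × 26.982 = 80.946 g.
Weight fraction Al = 80.946 / 398.303 = 0.2032.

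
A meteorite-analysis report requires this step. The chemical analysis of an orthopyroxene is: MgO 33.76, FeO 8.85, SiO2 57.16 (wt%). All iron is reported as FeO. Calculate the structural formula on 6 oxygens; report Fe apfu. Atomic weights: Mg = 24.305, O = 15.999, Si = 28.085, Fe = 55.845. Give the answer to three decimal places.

0.258 Fe apfu

MgO: 33.76/40.304 = 0.83763 mol → 0.83763 mol Mg, 0.83763 mol O.
FeO: 8.85/71.844 = 0.12318 mol → 0.12318 mol Fe, 0.12318 mol O.
SiO2: 57.16/60.083 = 0.95135 mol → 0.95135 mol Si, 1.90270 mol O.
Total oxygen = 2.86351 mol. Normalization factor = 6/2.86351 = 2.09533.
Fe per 6 O = 0.12318 × 2.09533 = 0.258.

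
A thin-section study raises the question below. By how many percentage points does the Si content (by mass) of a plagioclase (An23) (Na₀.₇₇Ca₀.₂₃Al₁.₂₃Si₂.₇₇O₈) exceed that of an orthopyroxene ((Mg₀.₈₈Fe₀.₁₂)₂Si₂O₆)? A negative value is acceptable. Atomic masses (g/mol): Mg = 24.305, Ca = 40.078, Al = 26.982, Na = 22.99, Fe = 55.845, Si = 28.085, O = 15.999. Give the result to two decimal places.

M(Na₀.₇₇Ca₀.₂₃Al₁.₂₃Si₂.₇₇O₈) = 265.896 g/mol, so wt% Si = 77.795/265.896 × 100 = 29.26%.
M((Mg₀.₈₈Fe₀.₁₂)₂Si₂O₆) = 208.344 g/mol, so wt% Si = 56.170/208.344 × 100 = 26.96%.
29.26 − 26.96 = 2.30 pp.

2.30 percentage points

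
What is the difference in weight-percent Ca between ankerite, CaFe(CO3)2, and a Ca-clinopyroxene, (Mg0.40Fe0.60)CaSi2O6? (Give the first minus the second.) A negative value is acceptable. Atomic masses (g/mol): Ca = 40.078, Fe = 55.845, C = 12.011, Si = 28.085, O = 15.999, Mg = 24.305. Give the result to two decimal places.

M(CaFe(CO3)2) = 215.939 g/mol, so wt% Ca = 40.078/215.939 × 100 = 18.56%.
M((Mg0.40Fe0.60)CaSi2O6) = 235.471 g/mol, so wt% Ca = 40.078/235.471 × 100 = 17.02%.
18.56 − 17.02 = 1.54 pp.

1.54 percentage points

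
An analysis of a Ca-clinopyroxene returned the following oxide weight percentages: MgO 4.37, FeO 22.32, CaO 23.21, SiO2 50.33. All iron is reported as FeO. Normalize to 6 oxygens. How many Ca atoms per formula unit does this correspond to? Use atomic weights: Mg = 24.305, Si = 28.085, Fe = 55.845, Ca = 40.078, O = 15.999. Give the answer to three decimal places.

4.37 wt% MgO ÷ 40.304 g/mol = 0.10843 mol, giving 0.10843 Mg and 0.10843 O.
22.32 wt% FeO ÷ 71.844 g/mol = 0.31067 mol, giving 0.31067 Fe and 0.31067 O.
23.21 wt% CaO ÷ 56.077 g/mol = 0.41390 mol, giving 0.41390 Ca and 0.41390 O.
50.33 wt% SiO2 ÷ 60.083 g/mol = 0.83767 mol, giving 0.83767 Si and 1.67534 O.
Oxygen sums to 2.50834; scaling by 6/2.50834 = 2.39202 puts the formula on 6 O.
Ca: 0.41390 × 2.39202 = 0.990 atoms per formula unit.

0.990 Ca apfu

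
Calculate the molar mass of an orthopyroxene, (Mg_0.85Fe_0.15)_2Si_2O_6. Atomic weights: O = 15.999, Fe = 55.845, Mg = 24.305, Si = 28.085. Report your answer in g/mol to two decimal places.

Mg: 1.70 × 24.305 = 41.3185
Fe: 0.30 × 55.845 = 16.7535
Si: 2 × 28.085 = 56.1700
O: 6 × 15.999 = 95.9940
Summing the contributions gives the formula mass.

210.24 g/mol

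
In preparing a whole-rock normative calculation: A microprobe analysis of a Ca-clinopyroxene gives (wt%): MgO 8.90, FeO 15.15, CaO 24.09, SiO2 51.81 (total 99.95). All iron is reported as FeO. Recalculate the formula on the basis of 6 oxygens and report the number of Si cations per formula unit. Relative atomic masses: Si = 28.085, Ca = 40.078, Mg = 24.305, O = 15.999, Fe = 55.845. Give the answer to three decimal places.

MgO (M=40.304): mol = 0.22082; Mg = 0.22082, O = 0.22082.
FeO (M=71.844): mol = 0.21087; Fe = 0.21087, O = 0.21087.
CaO (M=56.077): mol = 0.42959; Ca = 0.42959, O = 0.42959.
SiO2 (M=60.083): mol = 0.86231; Si = 0.86231, O = 1.72462.
ΣO = 2.58590; factor = 6/ΣO = 2.32028.
Si apfu = 0.86231 × 2.32028 = 2.001.

2.001 Si apfu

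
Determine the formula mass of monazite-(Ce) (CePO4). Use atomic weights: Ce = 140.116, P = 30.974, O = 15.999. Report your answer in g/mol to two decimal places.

235.09 g/mol

Ce: 1 × 140.116 = 140.1160
P: 1 × 30.974 = 30.9740
O: 4 × 15.999 = 63.9960
Summing the contributions gives the formula mass.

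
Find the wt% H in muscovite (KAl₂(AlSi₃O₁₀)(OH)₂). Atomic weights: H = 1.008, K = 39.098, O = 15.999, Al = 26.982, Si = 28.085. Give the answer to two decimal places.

Formula mass = 1×39.098 + 3×26.982 + 3×28.085 + 12×15.999 + 2×1.008 = 398.303 g/mol, of which 2.016 g is H.
So H makes up 2.016/398.303 = 0.0051 of the mass, i.e. 0.51%.

0.51 weight percent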